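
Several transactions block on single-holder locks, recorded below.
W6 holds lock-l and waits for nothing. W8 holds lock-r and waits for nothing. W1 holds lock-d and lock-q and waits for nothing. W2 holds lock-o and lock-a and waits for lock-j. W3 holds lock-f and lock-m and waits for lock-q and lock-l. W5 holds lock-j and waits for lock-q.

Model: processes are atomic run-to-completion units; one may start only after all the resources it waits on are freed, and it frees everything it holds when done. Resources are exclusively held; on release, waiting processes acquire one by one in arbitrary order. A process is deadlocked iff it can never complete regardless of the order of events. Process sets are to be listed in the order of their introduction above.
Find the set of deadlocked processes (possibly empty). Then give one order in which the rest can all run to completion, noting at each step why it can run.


The deadlocked set is empty.
Key observation: no waiting chain loops back on itself — every chain ends at a process that waits on nothing, so everyone eventually runs.
One completion order for the rest: W1, W5, W6, W2, W3, W8.
Step-by-step check:
  run W1 (it waits on nothing); releases lock-d and lock-q
  W5 waits on lock-q — all released -> runs and releases lock-j
  run W6 (it waits on nothing); releases lock-l
  W2 waits on lock-j — all released -> runs and releases lock-o and lock-a
  W3 waits on lock-q and lock-l — all released -> runs and releases lock-f and lock-m
  run W8 (it waits on nothing); releases lock-r


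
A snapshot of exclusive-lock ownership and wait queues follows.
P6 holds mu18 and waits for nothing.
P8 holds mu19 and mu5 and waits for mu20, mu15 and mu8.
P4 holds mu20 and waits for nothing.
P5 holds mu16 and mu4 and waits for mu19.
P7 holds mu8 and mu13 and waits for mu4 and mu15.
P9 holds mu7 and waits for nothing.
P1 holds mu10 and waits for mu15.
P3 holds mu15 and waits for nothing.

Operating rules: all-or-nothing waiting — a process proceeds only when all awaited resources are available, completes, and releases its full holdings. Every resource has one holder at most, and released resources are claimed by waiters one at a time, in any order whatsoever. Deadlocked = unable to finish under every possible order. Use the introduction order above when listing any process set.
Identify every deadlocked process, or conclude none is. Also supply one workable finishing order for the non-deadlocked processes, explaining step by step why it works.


Deadlocked set: P8, P5 and P7.
Key observation: the loop P8 -> P7 -> P5 -> P8 blocks itself forever; no other process is dragged down with it.
One completion order for the rest: P4, P6, P9, P3, P1.
Walking it through:
  run P4 (it waits on nothing); releases mu20
  run P6 (it waits on nothing); releases mu18
  run P9 (it waits on nothing); releases mu7
  run P3 (it waits on nothing); releases mu15
  P1: everything it awaited (mu15) is free; runs, freeing mu10


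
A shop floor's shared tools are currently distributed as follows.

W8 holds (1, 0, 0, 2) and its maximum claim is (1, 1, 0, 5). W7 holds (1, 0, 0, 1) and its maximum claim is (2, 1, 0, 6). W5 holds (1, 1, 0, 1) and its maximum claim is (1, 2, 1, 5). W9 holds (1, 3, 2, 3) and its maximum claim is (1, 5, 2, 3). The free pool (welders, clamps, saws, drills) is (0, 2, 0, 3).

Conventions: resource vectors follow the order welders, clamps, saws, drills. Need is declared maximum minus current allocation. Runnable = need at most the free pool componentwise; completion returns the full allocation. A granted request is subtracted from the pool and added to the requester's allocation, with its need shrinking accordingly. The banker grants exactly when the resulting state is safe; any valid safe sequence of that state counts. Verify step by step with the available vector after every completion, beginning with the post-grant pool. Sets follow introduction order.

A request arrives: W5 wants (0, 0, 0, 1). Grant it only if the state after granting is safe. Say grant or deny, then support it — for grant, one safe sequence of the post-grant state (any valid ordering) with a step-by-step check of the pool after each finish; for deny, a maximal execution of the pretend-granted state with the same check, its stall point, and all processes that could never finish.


GRANT: granting preserves safety; a valid post-grant sequence is W9, W8, W5, W7.
Key observation: the transfer keeps a workable pool ((0, 2, 0, 2)); W9 starts the safe sequence.
Step-by-step check of the post-grant state:
  pool = (0, 2, 0, 2)
  W9: need (0, 2, 0, 0) fits (0, 2, 0, 2); releases (1, 3, 2, 3), pool now (1, 5, 2, 5)
  W8: need (0, 1, 0, 3) fits (1, 5, 2, 5); releases (1, 0, 0, 2), pool now (2, 5, 2, 7)
  W5: need (0, 1, 1, 3) fits (2, 5, 2, 7); releases (1, 1, 0, 2), pool now (3, 6, 2, 9)
  W7: need (1, 1, 0, 5) fits (3, 6, 2, 9); releases (1, 0, 0, 1), pool now (4, 6, 2, 10)


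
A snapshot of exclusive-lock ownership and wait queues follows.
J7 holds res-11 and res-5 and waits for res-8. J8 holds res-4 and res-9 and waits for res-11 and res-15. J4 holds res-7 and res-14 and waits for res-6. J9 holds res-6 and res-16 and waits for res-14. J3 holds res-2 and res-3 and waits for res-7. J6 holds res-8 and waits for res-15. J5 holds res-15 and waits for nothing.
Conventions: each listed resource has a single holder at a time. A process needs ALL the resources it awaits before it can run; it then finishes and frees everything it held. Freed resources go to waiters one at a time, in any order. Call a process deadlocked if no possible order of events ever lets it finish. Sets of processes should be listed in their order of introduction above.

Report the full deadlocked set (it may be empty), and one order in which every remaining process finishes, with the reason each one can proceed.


The deadlocked set is J4, J9 and J3.
Key observation: the knot is the closed ring of waits J4 -> J9 -> J4; J3 waits into the deadlock from upstream.
The rest can finish in the order J5, J6, J7, J8.
Walking it through:
  run J5 (it waits on nothing); releases res-15
  J6 waits on res-15 — all released -> runs and releases res-8
  J7 waits on res-8 — all released -> runs and releases res-11 and res-5
  J8 waits on res-11 and res-15 — all released -> runs and releases res-4 and res-9


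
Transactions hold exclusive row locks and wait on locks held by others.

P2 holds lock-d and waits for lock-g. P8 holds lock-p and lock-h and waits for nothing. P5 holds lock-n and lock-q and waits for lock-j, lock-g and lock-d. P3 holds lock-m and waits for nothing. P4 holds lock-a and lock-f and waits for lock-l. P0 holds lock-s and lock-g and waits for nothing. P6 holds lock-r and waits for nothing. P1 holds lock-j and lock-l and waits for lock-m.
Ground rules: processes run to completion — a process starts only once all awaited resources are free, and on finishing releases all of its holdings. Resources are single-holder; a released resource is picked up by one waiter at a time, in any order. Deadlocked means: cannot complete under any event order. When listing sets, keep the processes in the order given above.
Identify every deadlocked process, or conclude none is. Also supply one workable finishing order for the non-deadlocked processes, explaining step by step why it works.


Nothing here is deadlocked.
Key observation: every chain of waits terminates; starting from the processes that wait on nothing, all the rest unlock in turn.
One completion order for the rest: P3, P1, P0, P2, P8, P5, P6, P4.
Walking it through:
  P3: no waits; runs immediately, freeing lock-m
  P1: everything it awaited (lock-m) is free; runs, freeing lock-j and lock-l
  P0: no waits; runs immediately, freeing lock-s and lock-g
  P2: everything it awaited (lock-g) is free; runs, freeing lock-d
  P8: no waits; runs immediately, freeing lock-p and lock-h
  P5: everything it awaited (lock-j, lock-g and lock-d) is free; runs, freeing lock-n and lock-q
  P6: no waits; runs immediately, freeing lock-r
  P4: everything it awaited (lock-l) is free; runs, freeing lock-a and lock-f


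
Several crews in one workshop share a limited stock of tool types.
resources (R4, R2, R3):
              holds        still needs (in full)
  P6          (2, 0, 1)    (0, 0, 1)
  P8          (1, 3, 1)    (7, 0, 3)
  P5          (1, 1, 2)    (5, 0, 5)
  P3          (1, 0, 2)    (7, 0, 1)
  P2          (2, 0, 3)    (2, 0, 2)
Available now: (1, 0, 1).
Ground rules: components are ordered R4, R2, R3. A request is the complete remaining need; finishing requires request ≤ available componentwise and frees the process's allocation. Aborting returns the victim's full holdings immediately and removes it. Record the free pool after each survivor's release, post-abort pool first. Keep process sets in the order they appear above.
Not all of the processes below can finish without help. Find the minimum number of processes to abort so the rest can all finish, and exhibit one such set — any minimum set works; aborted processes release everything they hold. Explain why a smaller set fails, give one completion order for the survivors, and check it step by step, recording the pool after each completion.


Minimum abort set: P8.
Key observation: no ordering could ever have run P3 before the abort of P8; with (1, 3, 1) back in the pool it fits at step 4.
No smaller set exists: with zero aborts the deadlock remains.
One survivor order: P2, P6, P5, P3. Check, step by step (post-abort pool first):
  pool = (2, 3, 2)
  run P2 (needs (2, 0, 2), free (2, 3, 2)); after release of (2, 0, 3) the pool is (4, 3, 5)
  run P6 (needs (0, 0, 1), free (4, 3, 5)); after release of (2, 0, 1) the pool is (6, 3, 6)
  run P5 (needs (5, 0, 5), free (6, 3, 6)); after release of (1, 1, 2) the pool is (7, 4, 8)
  run P3 (needs (7, 0, 1), free (7, 4, 8)); after release of (1, 0, 2) the pool is (8, 4, 10)


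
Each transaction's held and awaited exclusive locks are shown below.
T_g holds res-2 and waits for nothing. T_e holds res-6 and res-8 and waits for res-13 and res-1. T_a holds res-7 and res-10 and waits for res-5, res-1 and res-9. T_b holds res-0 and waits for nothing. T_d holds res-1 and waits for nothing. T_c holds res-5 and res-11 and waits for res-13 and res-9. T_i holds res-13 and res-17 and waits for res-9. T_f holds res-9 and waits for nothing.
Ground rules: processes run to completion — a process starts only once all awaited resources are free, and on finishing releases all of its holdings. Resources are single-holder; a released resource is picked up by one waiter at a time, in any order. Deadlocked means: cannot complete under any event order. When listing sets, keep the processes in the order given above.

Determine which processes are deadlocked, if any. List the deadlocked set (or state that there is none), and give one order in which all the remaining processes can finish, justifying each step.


The deadlocked set is empty.
Key observation: no waiting chain loops back on itself — every chain ends at a process that waits on nothing, so everyone eventually runs.
The rest can finish in the order T_f, T_i, T_b, T_c, T_d, T_g, T_a, T_e.
Walking it through:
  T_f waits on nothing -> runs at once and releases res-9
  run T_i (all its waits — res-9 — are resolved); releases res-13 and res-17
  T_b waits on nothing -> runs at once and releases res-0
  run T_c (all its waits — res-13 and res-9 — are resolved); releases res-5 and res-11
  T_d waits on nothing -> runs at once and releases res-1
  T_g waits on nothing -> runs at once and releases res-2
  run T_a (all its waits — res-5, res-1 and res-9 — are resolved); releases res-7 and res-10
  run T_e (all its waits — res-13 and res-1 — are resolved); releases res-6 and res-8


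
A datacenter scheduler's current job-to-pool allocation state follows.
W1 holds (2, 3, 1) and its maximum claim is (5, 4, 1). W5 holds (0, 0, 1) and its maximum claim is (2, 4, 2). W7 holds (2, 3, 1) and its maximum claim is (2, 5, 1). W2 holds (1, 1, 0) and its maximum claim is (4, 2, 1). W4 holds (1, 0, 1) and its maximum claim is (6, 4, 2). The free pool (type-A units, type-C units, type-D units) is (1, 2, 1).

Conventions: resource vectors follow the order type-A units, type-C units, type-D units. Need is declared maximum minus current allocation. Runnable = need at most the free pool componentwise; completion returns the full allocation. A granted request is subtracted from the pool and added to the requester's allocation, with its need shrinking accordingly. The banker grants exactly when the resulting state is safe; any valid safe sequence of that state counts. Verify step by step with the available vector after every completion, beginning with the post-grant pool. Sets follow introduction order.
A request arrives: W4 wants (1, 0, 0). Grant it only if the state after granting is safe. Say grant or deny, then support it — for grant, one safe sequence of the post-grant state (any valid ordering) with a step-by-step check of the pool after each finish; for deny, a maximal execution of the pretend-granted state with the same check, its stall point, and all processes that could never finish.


DENY. Granting would leave the state unsafe.
Key observation: type-A units is the bottleneck — with W7, W5 done the pool holds (2, 5, 3), short of every remaining need.
On the post-grant state, W7, W5 is a maximal run — nothing extends it. Step-by-step check:
  pool = (0, 2, 1)
  W7: need (0, 2, 0) fits (0, 2, 1); releases (2, 3, 1), pool now (2, 5, 2)
  W5: need (2, 4, 1) fits (2, 5, 2); releases (0, 0, 1), pool now (2, 5, 3)
  W1 still needs (3, 1, 0) but only (2, 5, 3) is free — short on type-A units
  W2 still needs (3, 1, 1) but only (2, 5, 3) is free — short on type-A units
  W4 still needs (4, 4, 1) but only (2, 5, 3) is free — short on type-A units
Processes that could never finish after the grant: W1, W2 and W4.


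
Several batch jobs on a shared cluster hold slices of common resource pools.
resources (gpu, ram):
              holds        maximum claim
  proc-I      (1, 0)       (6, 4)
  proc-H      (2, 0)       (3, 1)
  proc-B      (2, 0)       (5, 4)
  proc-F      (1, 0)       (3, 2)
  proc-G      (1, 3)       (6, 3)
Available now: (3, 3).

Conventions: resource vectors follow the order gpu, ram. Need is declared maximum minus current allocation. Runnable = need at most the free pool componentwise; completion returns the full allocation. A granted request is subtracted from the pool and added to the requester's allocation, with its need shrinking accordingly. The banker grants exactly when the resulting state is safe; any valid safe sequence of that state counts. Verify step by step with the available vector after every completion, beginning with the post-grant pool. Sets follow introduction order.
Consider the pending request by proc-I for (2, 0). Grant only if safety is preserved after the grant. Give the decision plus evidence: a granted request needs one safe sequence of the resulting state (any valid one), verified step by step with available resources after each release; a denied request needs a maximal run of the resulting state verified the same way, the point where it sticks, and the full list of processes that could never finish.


DENY — the pretend-granted state is unsafe.
Key observation: after proc-H, proc-F the pool peaks at (4, 3), and each blocked process is short somewhere: proc-I on ram; proc-B on ram; proc-G on gpu.
On the post-grant state, proc-H, proc-F is a maximal run — nothing extends it. Verifying each step:
  pool = (1, 3)
  run proc-H (needs (1, 1), free (1, 3)); after release of (2, 0) the pool is (3, 3)
  run proc-F (needs (2, 2), free (3, 3)); after release of (1, 0) the pool is (4, 3)
  proc-I still needs (3, 4) but only (4, 3) is free — short on ram
  proc-B still needs (3, 4) but only (4, 3) is free — short on ram
  proc-G still needs (5, 0) but only (4, 3) is free — short on gpu
Processes that could never finish after the grant: proc-I, proc-B and proc-G.


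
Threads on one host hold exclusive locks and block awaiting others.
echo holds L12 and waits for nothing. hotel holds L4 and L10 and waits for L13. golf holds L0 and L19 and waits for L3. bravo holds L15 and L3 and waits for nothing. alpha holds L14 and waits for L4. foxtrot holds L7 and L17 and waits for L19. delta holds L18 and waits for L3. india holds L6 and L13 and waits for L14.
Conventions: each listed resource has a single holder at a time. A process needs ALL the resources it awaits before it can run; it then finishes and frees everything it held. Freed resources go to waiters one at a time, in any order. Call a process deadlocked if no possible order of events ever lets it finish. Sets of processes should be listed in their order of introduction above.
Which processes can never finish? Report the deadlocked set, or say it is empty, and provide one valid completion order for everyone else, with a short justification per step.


Deadlocked: hotel, alpha and india.
Key observation: hotel -> india -> alpha -> hotel is a circular wait — nothing in it can go first; no other process is dragged down with it.
One completion order for the rest: echo, bravo, golf, foxtrot, delta.
Verifying each step:
  echo waits on nothing -> runs at once and releases L12
  bravo waits on nothing -> runs at once and releases L15 and L3
  golf waits on L3 — all released -> runs and releases L0 and L19
  foxtrot waits on L19 — all released -> runs and releases L7 and L17
  delta waits on L3 — all released -> runs and releases L18


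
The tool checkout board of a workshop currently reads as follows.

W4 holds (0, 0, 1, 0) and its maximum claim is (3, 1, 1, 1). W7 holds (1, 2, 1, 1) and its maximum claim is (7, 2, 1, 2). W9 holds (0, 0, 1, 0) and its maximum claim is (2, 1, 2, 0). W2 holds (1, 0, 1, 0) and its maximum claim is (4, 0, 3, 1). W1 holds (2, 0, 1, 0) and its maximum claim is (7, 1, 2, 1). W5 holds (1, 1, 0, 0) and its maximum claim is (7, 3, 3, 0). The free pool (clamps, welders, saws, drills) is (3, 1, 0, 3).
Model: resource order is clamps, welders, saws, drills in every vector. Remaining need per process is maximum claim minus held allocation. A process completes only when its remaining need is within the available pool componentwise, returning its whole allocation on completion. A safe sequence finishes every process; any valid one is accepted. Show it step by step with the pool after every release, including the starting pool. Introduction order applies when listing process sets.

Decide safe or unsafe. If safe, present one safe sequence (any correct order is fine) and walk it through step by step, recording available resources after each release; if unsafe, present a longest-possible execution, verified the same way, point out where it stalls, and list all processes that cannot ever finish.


UNSAFE.
Key observation: W4, W9, W2 can finish, but then (4, 1, 3, 3) is all there is, and the blocked group's clamps demands exceed it.
Going as far as possible: W4, W9, W2; after that, nothing fits. Verifying each step:
  pool = (3, 1, 0, 3)
  run W4 (needs (3, 1, 0, 1), free (3, 1, 0, 3)); after release of (0, 0, 1, 0) the pool is (3, 1, 1, 3)
  run W9 (needs (2, 1, 1, 0), free (3, 1, 1, 3)); after release of (0, 0, 1, 0) the pool is (3, 1, 2, 3)
  run W2 (needs (3, 0, 2, 1), free (3, 1, 2, 3)); after release of (1, 0, 1, 0) the pool is (4, 1, 3, 3)
  W7 cannot run: need (6, 0, 0, 1) vs free (4, 1, 3, 3) (insufficient clamps)
  W1 cannot run: need (5, 1, 1, 1) vs free (4, 1, 3, 3) (insufficient clamps)
  W5 cannot run: need (6, 2, 3, 0) vs free (4, 1, 3, 3) (insufficient clamps and welders)
Never able to finish: W7, W1 and W5.


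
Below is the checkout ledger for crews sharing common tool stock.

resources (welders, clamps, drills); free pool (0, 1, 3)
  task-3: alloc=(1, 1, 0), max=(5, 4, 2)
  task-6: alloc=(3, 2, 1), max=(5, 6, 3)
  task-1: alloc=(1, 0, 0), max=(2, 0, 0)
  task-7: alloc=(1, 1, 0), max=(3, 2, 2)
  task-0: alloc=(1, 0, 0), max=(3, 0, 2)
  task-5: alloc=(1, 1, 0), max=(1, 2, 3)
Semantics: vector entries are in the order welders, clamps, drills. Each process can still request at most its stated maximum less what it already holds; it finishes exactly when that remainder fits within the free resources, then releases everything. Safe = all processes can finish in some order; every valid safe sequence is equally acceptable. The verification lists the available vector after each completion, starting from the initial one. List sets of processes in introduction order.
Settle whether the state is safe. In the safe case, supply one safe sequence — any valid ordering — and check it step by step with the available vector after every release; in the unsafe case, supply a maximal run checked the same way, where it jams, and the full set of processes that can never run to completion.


SAFE. One safe sequence: task-5, task-1, task-0, task-7, task-3, task-6.
Key observation: the order's first zero-slack moment is task-5 ((0, 1, 3) needed, (0, 1, 3) free — a requested resource with nothing to spare).
Walking it through:
  pool = (0, 1, 3)
  task-5 needs (0, 1, 3) <= (0, 1, 3) -> finishes; pool += (1, 1, 0) = (1, 2, 3)
  task-1 needs (1, 0, 0) <= (1, 2, 3) -> finishes; pool += (1, 0, 0) = (2, 2, 3)
  task-0 needs (2, 0, 2) <= (2, 2, 3) -> finishes; pool += (1, 0, 0) = (3, 2, 3)
  task-7 needs (2, 1, 2) <= (3, 2, 3) -> finishes; pool += (1, 1, 0) = (4, 3, 3)
  task-3 needs (4, 3, 2) <= (4, 3, 3) -> finishes; pool += (1, 1, 0) = (5, 4, 3)
  task-6 needs (2, 4, 2) <= (5, 4, 3) -> finishes; pool += (3, 2, 1) = (8, 6, 4)


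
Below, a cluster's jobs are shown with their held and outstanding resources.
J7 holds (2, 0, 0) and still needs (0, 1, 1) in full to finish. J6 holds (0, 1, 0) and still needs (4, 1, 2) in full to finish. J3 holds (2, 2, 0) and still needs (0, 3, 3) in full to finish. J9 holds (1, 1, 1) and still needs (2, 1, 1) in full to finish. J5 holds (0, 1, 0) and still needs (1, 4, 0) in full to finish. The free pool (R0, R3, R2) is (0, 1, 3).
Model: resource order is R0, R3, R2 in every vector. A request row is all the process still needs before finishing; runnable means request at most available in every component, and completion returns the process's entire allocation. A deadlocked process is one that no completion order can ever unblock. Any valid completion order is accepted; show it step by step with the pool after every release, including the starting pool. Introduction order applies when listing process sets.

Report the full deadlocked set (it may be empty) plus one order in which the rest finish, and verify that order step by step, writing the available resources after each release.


Deadlocked set: J6, J3 and J5.
Key observation: after J7, J9 the pool peaks at (3, 2, 4), and each blocked process is short somewhere: J6 on R0; J3 on R3; J5 on R3.
One completion order for the rest: J7, J9. Walking it through:
  pool = (0, 1, 3)
  run J7 (needs (0, 1, 1), free (0, 1, 3)); after release of (2, 0, 0) the pool is (2, 1, 3)
  run J9 (needs (2, 1, 1), free (2, 1, 3)); after release of (1, 1, 1) the pool is (3, 2, 4)
The blocked processes can never fit:
  J6 still needs (4, 1, 2) but only (3, 2, 4) is free — short on R0
  J3 still needs (0, 3, 3) but only (3, 2, 4) is free — short on R3
  J5 still needs (1, 4, 0) but only (3, 2, 4) is free — short on R3


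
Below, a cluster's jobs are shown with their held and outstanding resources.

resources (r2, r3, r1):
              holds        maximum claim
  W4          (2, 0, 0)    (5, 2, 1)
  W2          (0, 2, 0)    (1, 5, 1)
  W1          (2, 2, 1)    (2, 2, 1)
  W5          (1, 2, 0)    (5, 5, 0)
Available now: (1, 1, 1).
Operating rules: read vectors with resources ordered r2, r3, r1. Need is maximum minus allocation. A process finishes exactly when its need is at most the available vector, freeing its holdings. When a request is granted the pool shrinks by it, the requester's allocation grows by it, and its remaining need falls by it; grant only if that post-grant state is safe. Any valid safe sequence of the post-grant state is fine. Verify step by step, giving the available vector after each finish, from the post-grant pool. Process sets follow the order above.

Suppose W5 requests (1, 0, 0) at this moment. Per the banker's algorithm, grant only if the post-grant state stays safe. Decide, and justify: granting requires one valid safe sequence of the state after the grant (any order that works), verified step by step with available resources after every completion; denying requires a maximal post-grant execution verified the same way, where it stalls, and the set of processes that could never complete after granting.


DENY — the pretend-granted state is unsafe.
Key observation: r2 is the bottleneck — with W1, W2 done the pool holds (2, 5, 2), short of every remaining need.
On the post-grant state, W1, W2 is a maximal run — nothing extends it. Verifying each step:
  pool = (0, 1, 1)
  W1: need (0, 0, 0) fits (0, 1, 1); releases (2, 2, 1), pool now (2, 3, 2)
  W2: need (1, 3, 1) fits (2, 3, 2); releases (0, 2, 0), pool now (2, 5, 2)
  blocked: W4 wants (3, 2, 1), pool (2, 5, 2) — not enough r2
  blocked: W5 wants (3, 3, 0), pool (2, 5, 2) — not enough r2
Post-grant, the permanently blocked set is W4 and W5.


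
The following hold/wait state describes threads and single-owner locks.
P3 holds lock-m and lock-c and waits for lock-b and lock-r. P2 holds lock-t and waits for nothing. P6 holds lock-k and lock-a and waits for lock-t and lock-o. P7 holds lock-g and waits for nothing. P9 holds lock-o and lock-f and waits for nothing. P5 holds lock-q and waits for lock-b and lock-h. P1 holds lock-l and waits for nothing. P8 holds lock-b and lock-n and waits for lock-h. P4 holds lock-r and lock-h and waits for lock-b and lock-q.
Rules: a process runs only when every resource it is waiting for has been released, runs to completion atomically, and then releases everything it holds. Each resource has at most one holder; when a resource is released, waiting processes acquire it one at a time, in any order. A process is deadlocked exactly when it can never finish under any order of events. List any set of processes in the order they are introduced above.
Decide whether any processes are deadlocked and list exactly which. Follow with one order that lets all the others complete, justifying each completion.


Deadlocked: P3, P5, P8 and P4.
Key observation: the cycle P8 -> P4 -> P5 -> P8 can never break — each member waits on the next; P3 waits into the deadlock from upstream.
The rest can finish in the order P1, P7, P2, P9, P6.
Walking it through:
  run P1 (it waits on nothing); releases lock-l
  run P7 (it waits on nothing); releases lock-g
  run P2 (it waits on nothing); releases lock-t
  run P9 (it waits on nothing); releases lock-o and lock-f
  P6 waits on lock-t and lock-o — all released -> runs and releases lock-k and lock-a


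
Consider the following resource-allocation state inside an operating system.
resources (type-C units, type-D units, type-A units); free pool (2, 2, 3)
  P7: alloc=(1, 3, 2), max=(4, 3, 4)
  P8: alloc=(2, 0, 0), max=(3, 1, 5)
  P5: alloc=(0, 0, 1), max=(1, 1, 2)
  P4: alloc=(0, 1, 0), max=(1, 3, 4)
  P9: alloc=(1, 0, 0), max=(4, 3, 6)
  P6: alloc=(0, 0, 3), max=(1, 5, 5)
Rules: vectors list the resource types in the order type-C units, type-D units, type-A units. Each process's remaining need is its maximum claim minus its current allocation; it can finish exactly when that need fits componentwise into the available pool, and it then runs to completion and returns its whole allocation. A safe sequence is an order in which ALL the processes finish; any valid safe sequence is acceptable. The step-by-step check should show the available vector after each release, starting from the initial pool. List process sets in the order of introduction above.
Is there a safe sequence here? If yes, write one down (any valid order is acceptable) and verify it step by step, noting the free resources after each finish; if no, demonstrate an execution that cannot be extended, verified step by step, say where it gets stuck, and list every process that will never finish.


UNSAFE — no complete ordering exists.
Key observation: after P5, P4 the pool peaks at (2, 3, 4), and each blocked process is short somewhere: P7 on type-C units; P8 on type-A units; P9 on type-C units, type-A units; P6 on type-D units.
A maximal execution: P5, P4 — then nothing else fits. Walking it through:
  pool = (2, 2, 3)
  P5: need (1, 1, 1) fits (2, 2, 3); releases (0, 0, 1), pool now (2, 2, 4)
  P4: need (1, 2, 4) fits (2, 2, 4); releases (0, 1, 0), pool now (2, 3, 4)
  P7 cannot run: need (3, 0, 2) vs free (2, 3, 4) (insufficient type-C units)
  P8 cannot run: need (1, 1, 5) vs free (2, 3, 4) (insufficient type-A units)
  P9 cannot run: need (3, 3, 6) vs free (2, 3, 4) (insufficient type-C units and type-A units)
  P6 cannot run: need (1, 5, 2) vs free (2, 3, 4) (insufficient type-D units)
Never able to finish: P7, P8, P9 and P6.


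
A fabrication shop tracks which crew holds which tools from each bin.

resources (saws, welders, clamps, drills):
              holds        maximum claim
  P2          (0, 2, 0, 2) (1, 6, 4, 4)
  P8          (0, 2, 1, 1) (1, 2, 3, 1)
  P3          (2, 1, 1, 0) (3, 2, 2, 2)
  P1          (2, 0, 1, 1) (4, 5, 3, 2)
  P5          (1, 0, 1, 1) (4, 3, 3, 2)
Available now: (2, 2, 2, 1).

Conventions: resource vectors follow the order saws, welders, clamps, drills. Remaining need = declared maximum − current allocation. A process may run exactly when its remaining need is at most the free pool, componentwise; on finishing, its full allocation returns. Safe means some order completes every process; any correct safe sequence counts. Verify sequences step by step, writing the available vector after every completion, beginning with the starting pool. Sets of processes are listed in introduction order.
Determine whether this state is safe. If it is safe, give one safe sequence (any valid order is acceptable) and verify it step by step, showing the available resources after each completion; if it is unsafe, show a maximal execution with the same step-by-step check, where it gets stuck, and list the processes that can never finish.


SAFE. One safe sequence: P8, P3, P2, P5, P1.
Key observation: the first exact fit in this order is P8 — it needs (1, 0, 2, 0) with (2, 2, 2, 1) free, meeting a requested resource to the last unit.
Walking it through:
  pool = (2, 2, 2, 1)
  run P8 (needs (1, 0, 2, 0), free (2, 2, 2, 1)); after release of (0, 2, 1, 1) the pool is (2, 4, 3, 2)
  run P3 (needs (1, 1, 1, 2), free (2, 4, 3, 2)); after release of (2, 1, 1, 0) the pool is (4, 5, 4, 2)
  run P2 (needs (1, 4, 4, 2), free (4, 5, 4, 2)); after release of (0, 2, 0, 2) the pool is (4, 7, 4, 4)
  run P5 (needs (3, 3, 2, 1), free (4, 7, 4, 4)); after release of (1, 0, 1, 1) the pool is (5, 7, 5, 5)
  run P1 (needs (2, 5, 2, 1), free (5, 7, 5, 5)); after release of (2, 0, 1, 1) the pool is (7, 7, 6, 6)


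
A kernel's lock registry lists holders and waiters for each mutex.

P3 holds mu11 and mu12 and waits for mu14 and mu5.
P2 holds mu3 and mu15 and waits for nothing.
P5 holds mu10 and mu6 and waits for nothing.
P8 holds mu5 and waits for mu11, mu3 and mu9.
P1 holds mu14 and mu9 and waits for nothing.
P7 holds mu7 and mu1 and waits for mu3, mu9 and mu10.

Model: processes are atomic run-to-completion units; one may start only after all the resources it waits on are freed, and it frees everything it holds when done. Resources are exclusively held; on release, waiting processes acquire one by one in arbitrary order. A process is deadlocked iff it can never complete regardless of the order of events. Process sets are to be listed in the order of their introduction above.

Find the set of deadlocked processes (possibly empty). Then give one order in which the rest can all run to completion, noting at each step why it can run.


The deadlocked set is P3 and P8.
Key observation: the knot is the closed ring of waits P3 -> P8 -> P3; no other process is dragged down with it.
A valid finishing order for the others: P2, P1, P5, P7.
Verifying each step:
  P2: no waits; runs immediately, freeing mu3 and mu15
  P1: no waits; runs immediately, freeing mu14 and mu9
  P5: no waits; runs immediately, freeing mu10 and mu6
  P7: everything it awaited (mu3, mu9 and mu10) is free; runs, freeing mu7 and mu1


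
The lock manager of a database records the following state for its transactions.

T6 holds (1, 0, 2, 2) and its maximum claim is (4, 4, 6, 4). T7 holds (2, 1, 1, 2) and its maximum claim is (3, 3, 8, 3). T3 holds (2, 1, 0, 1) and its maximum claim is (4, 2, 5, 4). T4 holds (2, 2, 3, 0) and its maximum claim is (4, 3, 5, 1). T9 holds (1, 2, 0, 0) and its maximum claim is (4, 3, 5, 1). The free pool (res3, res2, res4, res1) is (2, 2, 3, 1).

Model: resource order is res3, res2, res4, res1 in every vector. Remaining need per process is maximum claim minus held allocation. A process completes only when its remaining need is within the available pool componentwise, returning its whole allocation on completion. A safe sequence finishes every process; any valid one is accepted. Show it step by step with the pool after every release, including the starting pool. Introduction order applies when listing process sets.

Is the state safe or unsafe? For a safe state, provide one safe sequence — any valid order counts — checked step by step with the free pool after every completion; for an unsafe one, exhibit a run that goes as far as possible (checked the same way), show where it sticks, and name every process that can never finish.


UNSAFE.
Key observation: after T4, T9 the pool peaks at (5, 6, 6, 1), and each blocked process is short somewhere: T6 on res1; T7 on res4; T3 on res1.
The run T4, T9 cannot be extended any further. Check, step by step:
  pool = (2, 2, 3, 1)
  T4: need (2, 1, 2, 1) fits (2, 2, 3, 1); releases (2, 2, 3, 0), pool now (4, 4, 6, 1)
  T9: need (3, 1, 5, 1) fits (4, 4, 6, 1); releases (1, 2, 0, 0), pool now (5, 6, 6, 1)
  blocked: T6 wants (3, 4, 4, 2), pool (5, 6, 6, 1) — not enough res1
  blocked: T7 wants (1, 2, 7, 1), pool (5, 6, 6, 1) — not enough res4
  blocked: T3 wants (2, 1, 5, 3), pool (5, 6, 6, 1) — not enough res1
Processes that can never finish: T6, T7 and T3.


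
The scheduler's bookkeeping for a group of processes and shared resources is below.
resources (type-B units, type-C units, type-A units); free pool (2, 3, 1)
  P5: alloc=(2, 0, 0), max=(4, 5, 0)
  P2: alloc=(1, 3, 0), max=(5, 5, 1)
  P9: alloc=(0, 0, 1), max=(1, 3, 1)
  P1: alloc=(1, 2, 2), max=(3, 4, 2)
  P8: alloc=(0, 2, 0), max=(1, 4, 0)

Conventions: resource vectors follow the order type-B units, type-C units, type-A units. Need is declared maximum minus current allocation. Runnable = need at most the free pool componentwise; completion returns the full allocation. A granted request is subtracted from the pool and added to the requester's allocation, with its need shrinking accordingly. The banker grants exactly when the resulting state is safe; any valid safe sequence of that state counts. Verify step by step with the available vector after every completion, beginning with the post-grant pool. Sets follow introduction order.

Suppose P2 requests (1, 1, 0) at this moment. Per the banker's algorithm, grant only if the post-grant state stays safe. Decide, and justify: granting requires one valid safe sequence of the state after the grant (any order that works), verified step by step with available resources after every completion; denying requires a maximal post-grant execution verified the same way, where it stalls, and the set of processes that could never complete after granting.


DENY: after the grant no complete ordering would exist.
Key observation: the pool after P8, P9 is (1, 4, 2); every surviving request exceeds it in type-B units, so progress ends there.
Pretend the grant happened; the run P8, P9 goes as far as possible. Check, step by step:
  pool = (1, 2, 1)
  P8: need (1, 2, 0) fits (1, 2, 1); releases (0, 2, 0), pool now (1, 4, 1)
  P9: need (1, 3, 0) fits (1, 4, 1); releases (0, 0, 1), pool now (1, 4, 2)
  blocked: P5 wants (2, 5, 0), pool (1, 4, 2) — not enough type-B units and type-C units
  blocked: P2 wants (3, 1, 1), pool (1, 4, 2) — not enough type-B units
  blocked: P1 wants (2, 2, 0), pool (1, 4, 2) — not enough type-B units
Processes that could never finish after the grant: P5, P2 and P1.


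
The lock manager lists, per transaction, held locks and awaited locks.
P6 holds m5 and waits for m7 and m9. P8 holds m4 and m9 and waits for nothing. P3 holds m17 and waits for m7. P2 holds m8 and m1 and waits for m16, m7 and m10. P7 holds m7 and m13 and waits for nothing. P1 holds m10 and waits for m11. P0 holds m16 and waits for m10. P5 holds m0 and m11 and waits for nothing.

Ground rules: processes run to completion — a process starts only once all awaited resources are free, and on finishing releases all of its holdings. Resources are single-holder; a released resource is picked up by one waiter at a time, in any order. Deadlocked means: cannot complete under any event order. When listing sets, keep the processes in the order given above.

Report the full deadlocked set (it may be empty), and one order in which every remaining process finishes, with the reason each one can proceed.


Nothing here is deadlocked.
Key observation: every chain of waits terminates; starting from the processes that wait on nothing, all the rest unlock in turn.
One completion order for the rest: P7, P5, P8, P3, P1, P0, P6, P2.
Verifying each step:
  P7: no waits; runs immediately, freeing m7 and m13
  P5: no waits; runs immediately, freeing m0 and m11
  P8: no waits; runs immediately, freeing m4 and m9
  P3: everything it awaited (m7) is free; runs, freeing m17
  P1: everything it awaited (m11) is free; runs, freeing m10
  P0: everything it awaited (m10) is free; runs, freeing m16
  P6: everything it awaited (m7 and m9) is free; runs, freeing m5
  P2: everything it awaited (m16, m7 and m10) is free; runs, freeing m8 and m1


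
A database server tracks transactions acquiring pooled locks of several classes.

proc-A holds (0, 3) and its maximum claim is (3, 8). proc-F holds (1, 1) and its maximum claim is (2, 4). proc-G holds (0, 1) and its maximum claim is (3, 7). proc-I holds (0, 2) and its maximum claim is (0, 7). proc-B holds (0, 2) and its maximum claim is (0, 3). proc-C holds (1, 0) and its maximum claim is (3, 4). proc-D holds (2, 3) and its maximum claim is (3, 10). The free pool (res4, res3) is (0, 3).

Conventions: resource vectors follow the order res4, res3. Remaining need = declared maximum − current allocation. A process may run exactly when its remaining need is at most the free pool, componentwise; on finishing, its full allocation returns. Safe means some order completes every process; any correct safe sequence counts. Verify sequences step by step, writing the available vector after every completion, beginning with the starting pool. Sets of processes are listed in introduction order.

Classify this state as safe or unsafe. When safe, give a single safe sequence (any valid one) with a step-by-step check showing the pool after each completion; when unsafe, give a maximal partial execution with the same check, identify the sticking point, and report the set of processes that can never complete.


UNSAFE.
Key observation: even finishing proc-B, proc-I leaves just (0, 7) free — too little res4 for any of the remaining processes.
Going as far as possible: proc-B, proc-I; after that, nothing fits. Verifying each step:
  pool = (0, 3)
  proc-B needs (0, 1) <= (0, 3) -> finishes; pool += (0, 2) = (0, 5)
  proc-I needs (0, 5) <= (0, 5) -> finishes; pool += (0, 2) = (0, 7)
  proc-A still needs (3, 5) but only (0, 7) is free — short on res4
  proc-F still needs (1, 3) but only (0, 7) is free — short on res4
  proc-G still needs (3, 6) but only (0, 7) is free — short on res4
  proc-C still needs (2, 4) but only (0, 7) is free — short on res4
  proc-D still needs (1, 7) but only (0, 7) is free — short on res4
Never able to finish: proc-A, proc-F, proc-G, proc-C and proc-D.


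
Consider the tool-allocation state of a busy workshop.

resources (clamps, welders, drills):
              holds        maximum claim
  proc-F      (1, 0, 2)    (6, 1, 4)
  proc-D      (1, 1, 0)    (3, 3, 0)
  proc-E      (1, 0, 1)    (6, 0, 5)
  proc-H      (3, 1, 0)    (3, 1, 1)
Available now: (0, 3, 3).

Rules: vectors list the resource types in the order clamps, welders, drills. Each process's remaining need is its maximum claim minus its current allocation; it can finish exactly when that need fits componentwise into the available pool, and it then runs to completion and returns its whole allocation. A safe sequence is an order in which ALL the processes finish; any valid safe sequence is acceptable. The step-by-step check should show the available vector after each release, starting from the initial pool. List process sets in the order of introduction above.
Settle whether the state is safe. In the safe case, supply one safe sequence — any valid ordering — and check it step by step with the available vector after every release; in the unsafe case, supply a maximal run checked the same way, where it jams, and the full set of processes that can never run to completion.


UNSAFE — no complete ordering exists.
Key observation: the wall is clamps: completing proc-H, proc-D brings the pool only to (4, 5, 3), and all the rest need more.
A maximal execution: proc-H, proc-D — then nothing else fits. Step-by-step check:
  pool = (0, 3, 3)
  proc-H: need (0, 0, 1) fits (0, 3, 3); releases (3, 1, 0), pool now (3, 4, 3)
  proc-D: need (2, 2, 0) fits (3, 4, 3); releases (1, 1, 0), pool now (4, 5, 3)
  proc-F cannot run: need (5, 1, 2) vs free (4, 5, 3) (insufficient clamps)
  proc-E cannot run: need (5, 0, 4) vs free (4, 5, 3) (insufficient clamps and drills)
Never able to finish: proc-F and proc-E.
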